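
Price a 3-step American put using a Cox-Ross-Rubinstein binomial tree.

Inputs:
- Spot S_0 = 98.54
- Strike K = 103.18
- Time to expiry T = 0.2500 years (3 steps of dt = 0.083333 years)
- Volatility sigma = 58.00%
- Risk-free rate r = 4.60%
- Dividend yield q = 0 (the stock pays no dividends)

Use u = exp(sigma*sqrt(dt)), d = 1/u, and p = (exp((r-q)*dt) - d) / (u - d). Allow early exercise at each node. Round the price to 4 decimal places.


dt = T/N = 0.083333
u = exp(sigma*sqrt(dt)) = 1.182264; d = 1/u = 0.845834
p = (exp((r-q)*dt) - d) / (u - d) = 0.469656
Discount per step: exp(-r*dt) = 0.996174
Stock lattice S(k, i) with i counting down-moves:
  k=0: S(0,0) = 98.5400
  k=1: S(1,0) = 116.5003; S(1,1) = 83.3485
  k=2: S(2,0) = 137.7342; S(2,1) = 98.5400; S(2,2) = 70.4991
  k=3: S(3,0) = 162.8382; S(3,1) = 116.5003; S(3,2) = 83.3485; S(3,3) = 59.6305
Terminal payoffs V(N, i) = max(K - S_T, 0):
  V(3,0) = 0.000000; V(3,1) = 0.000000; V(3,2) = 19.831469; V(3,3) = 43.549462
Backward induction: V(k, i) = exp(-r*dt) * [p * V(k+1, i) + (1-p) * V(k+1, i+1)]; then take max(V_cont, immediate exercise) for American.
  V(2,0) = exp(-r*dt) * [p*0.000000 + (1-p)*0.000000] = 0.000000; exercise = 0.000000; V(2,0) = max -> 0.000000
  V(2,1) = exp(-r*dt) * [p*0.000000 + (1-p)*19.831469] = 10.477268; exercise = 4.640000; V(2,1) = max -> 10.477268
  V(2,2) = exp(-r*dt) * [p*19.831469 + (1-p)*43.549462] = 32.286172; exercise = 32.680938; V(2,2) = max -> 32.680938
  V(1,0) = exp(-r*dt) * [p*0.000000 + (1-p)*10.477268] = 5.535301; exercise = 0.000000; V(1,0) = max -> 5.535301
  V(1,1) = exp(-r*dt) * [p*10.477268 + (1-p)*32.680938] = 22.167720; exercise = 19.831469; V(1,1) = max -> 22.167720
  V(0,0) = exp(-r*dt) * [p*5.535301 + (1-p)*22.167720] = 14.301284; exercise = 4.640000; V(0,0) = max -> 14.301284

Answer: Price = V(0,0) = 14.3013


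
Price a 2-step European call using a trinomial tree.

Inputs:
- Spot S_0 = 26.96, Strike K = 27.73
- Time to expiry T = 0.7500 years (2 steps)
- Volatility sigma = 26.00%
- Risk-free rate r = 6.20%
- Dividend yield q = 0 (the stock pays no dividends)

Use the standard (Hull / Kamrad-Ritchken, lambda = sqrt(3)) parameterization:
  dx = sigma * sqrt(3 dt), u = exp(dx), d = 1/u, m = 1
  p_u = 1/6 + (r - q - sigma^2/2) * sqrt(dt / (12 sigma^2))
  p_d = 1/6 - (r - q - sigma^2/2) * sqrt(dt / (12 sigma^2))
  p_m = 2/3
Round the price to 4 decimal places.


dt = T/N = 0.375000; dx = sigma*sqrt(3*dt) = 0.275772
u = exp(dx) = 1.317547; d = 1/u = 0.758986
p_u = 0.185840, p_m = 0.666667, p_d = 0.147493
Discount per step: exp(-r*dt) = 0.977018
Stock lattice S(k, j) with j the centered position index:
  k=0: S(0,+0) = 26.9600
  k=1: S(1,-1) = 20.4623; S(1,+0) = 26.9600; S(1,+1) = 35.5211
  k=2: S(2,-2) = 15.5306; S(2,-1) = 20.4623; S(2,+0) = 26.9600; S(2,+1) = 35.5211; S(2,+2) = 46.8007
Terminal payoffs V(N, j) = max(S_T - K, 0):
  V(2,-2) = 0.000000; V(2,-1) = 0.000000; V(2,+0) = 0.000000; V(2,+1) = 7.791066; V(2,+2) = 19.070673
Backward induction: V(k, j) = exp(-r*dt) * [p_u * V(k+1, j+1) + p_m * V(k+1, j) + p_d * V(k+1, j-1)]
  V(1,-1) = exp(-r*dt) * [p_u*0.000000 + p_m*0.000000 + p_d*0.000000] = 0.000000
  V(1,+0) = exp(-r*dt) * [p_u*7.791066 + p_m*0.000000 + p_d*0.000000] = 1.414618
  V(1,+1) = exp(-r*dt) * [p_u*19.070673 + p_m*7.791066 + p_d*0.000000] = 8.537322
  V(0,+0) = exp(-r*dt) * [p_u*8.537322 + p_m*1.414618 + p_d*0.000000] = 2.471520

Answer: Price = V(0,0) = 2.4715


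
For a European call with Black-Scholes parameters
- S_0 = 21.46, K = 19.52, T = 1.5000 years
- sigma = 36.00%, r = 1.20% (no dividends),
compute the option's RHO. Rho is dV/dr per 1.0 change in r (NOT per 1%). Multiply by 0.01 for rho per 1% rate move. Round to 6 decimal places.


Answer: Rho = 14.783403

Derivation:
d1 = 0.4761788923; d2 = 0.0352707386
phi(d1) = 0.3561826201; exp(-qT) = 1.0000000000; exp(-rT) = 0.9821610324
N(d2) = 0.5140680720
Rho = K*T*exp(-rT)*N(d2) = 19.5200 * 1.5000 * 0.9821610324 * 0.5140680720 = 14.783403


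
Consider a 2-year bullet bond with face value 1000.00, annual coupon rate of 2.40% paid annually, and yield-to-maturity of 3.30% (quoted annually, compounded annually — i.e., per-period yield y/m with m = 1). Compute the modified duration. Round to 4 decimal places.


Answer: Modified duration = 1.9132

Derivation:
Coupon per period c = face * coupon_rate / m = 24.000000
Periods per year m = 1; per-period yield y/m = 0.033000
Number of cashflows N = 2
Cashflows (t years, CF_t, discount factor 1/(1+y/m)^(m*t), PV):
  t = 1.0000: CF_t = 24.000000, DF = 0.968054, PV = 23.233301
  t = 2.0000: CF_t = 1024.000000, DF = 0.937129, PV = 959.620050
Price P = sum_t PV_t = 982.853352
First compute Macaulay numerator sum_t t * PV_t:
  t * PV_t at t = 1.0000: 23.233301
  t * PV_t at t = 2.0000: 1919.240101
Macaulay duration D = 1942.473402 / 982.853352 = 1.976361
Modified duration = D / (1 + y/m) = 1.976361 / (1 + 0.033000) = 1.913225


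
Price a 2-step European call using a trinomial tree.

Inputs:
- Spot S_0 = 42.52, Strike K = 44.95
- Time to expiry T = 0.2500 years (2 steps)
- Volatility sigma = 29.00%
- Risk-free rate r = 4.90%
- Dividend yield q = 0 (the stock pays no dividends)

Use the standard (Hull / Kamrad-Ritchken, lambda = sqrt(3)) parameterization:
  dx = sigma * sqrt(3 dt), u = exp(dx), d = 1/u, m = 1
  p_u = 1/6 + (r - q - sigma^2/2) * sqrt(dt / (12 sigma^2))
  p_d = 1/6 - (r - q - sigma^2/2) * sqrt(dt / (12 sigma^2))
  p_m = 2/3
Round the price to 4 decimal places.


Answer: Price = V(0,0) = 1.7428

Derivation:
dt = T/N = 0.125000; dx = sigma*sqrt(3*dt) = 0.177588
u = exp(dx) = 1.194333; d = 1/u = 0.837287
p_u = 0.169113, p_m = 0.666667, p_d = 0.164221
Discount per step: exp(-r*dt) = 0.993894
Stock lattice S(k, j) with j the centered position index:
  k=0: S(0,+0) = 42.5200
  k=1: S(1,-1) = 35.6015; S(1,+0) = 42.5200; S(1,+1) = 50.7830
  k=2: S(2,-2) = 29.8086; S(2,-1) = 35.6015; S(2,+0) = 42.5200; S(2,+1) = 50.7830; S(2,+2) = 60.6519
Terminal payoffs V(N, j) = max(S_T - K, 0):
  V(2,-2) = 0.000000; V(2,-1) = 0.000000; V(2,+0) = 0.000000; V(2,+1) = 5.833046; V(2,+2) = 15.701876
Backward induction: V(k, j) = exp(-r*dt) * [p_u * V(k+1, j+1) + p_m * V(k+1, j) + p_d * V(k+1, j-1)]
  V(1,-1) = exp(-r*dt) * [p_u*0.000000 + p_m*0.000000 + p_d*0.000000] = 0.000000
  V(1,+0) = exp(-r*dt) * [p_u*5.833046 + p_m*0.000000 + p_d*0.000000] = 0.980418
  V(1,+1) = exp(-r*dt) * [p_u*15.701876 + p_m*5.833046 + p_d*0.000000] = 6.504123
  V(0,+0) = exp(-r*dt) * [p_u*6.504123 + p_m*0.980418 + p_d*0.000000] = 1.742834


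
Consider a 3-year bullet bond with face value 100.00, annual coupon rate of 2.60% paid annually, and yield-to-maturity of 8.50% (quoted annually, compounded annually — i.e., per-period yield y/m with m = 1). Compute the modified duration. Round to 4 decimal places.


Answer: Modified duration = 2.6890

Derivation:
Coupon per period c = face * coupon_rate / m = 2.600000
Periods per year m = 1; per-period yield y/m = 0.085000
Number of cashflows N = 3
Cashflows (t years, CF_t, discount factor 1/(1+y/m)^(m*t), PV):
  t = 1.0000: CF_t = 2.600000, DF = 0.921659, PV = 2.396313
  t = 2.0000: CF_t = 2.600000, DF = 0.849455, PV = 2.208584
  t = 3.0000: CF_t = 102.600000, DF = 0.782908, PV = 80.326371
Price P = sum_t PV_t = 84.931268
First compute Macaulay numerator sum_t t * PV_t:
  t * PV_t at t = 1.0000: 2.396313
  t * PV_t at t = 2.0000: 4.417167
  t * PV_t at t = 3.0000: 240.979113
Macaulay duration D = 247.792594 / 84.931268 = 2.917566
Modified duration = D / (1 + y/m) = 2.917566 / (1 + 0.085000) = 2.689001


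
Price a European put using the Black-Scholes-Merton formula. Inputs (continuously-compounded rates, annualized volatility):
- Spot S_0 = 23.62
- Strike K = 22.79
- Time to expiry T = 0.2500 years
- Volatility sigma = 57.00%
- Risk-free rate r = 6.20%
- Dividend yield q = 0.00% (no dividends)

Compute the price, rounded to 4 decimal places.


d1 = (ln(S/K) + (r - q + 0.5*sigma^2) * T) / (sigma * sqrt(T)) = 0.32240164
d2 = d1 - sigma * sqrt(T) = 0.03740164
exp(-rT) = 0.98461951; exp(-qT) = 1.00000000
P = K * exp(-rT) * N(-d2) - S_0 * exp(-qT) * N(-d1)
N(-d1) = 0.37357422; N(-d2) = 0.48508238
P = 22.7900 * 0.98461951 * 0.48508238 - 23.6200 * 1.00000000 * 0.37357422 = 2.0612

Answer: Price = 2.0612


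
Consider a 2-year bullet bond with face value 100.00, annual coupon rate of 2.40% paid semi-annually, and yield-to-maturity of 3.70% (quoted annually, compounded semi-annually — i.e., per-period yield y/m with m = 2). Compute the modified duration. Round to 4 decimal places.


Answer: Modified duration = 1.9285

Derivation:
Coupon per period c = face * coupon_rate / m = 1.200000
Periods per year m = 2; per-period yield y/m = 0.018500
Number of cashflows N = 4
Cashflows (t years, CF_t, discount factor 1/(1+y/m)^(m*t), PV):
  t = 0.5000: CF_t = 1.200000, DF = 0.981836, PV = 1.178203
  t = 1.0000: CF_t = 1.200000, DF = 0.964002, PV = 1.156802
  t = 1.5000: CF_t = 1.200000, DF = 0.946492, PV = 1.135790
  t = 2.0000: CF_t = 101.200000, DF = 0.929300, PV = 94.045145
Price P = sum_t PV_t = 97.515941
First compute Macaulay numerator sum_t t * PV_t:
  t * PV_t at t = 0.5000: 0.589102
  t * PV_t at t = 1.0000: 1.156802
  t * PV_t at t = 1.5000: 1.703685
  t * PV_t at t = 2.0000: 188.090289
Macaulay duration D = 191.539879 / 97.515941 = 1.964190
Modified duration = D / (1 + y/m) = 1.964190 / (1 + 0.018500) = 1.928513


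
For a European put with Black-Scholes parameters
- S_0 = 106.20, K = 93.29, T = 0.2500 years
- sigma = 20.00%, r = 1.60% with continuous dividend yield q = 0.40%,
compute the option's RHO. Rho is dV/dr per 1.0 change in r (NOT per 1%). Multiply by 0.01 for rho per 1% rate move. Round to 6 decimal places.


d1 = 1.3761118783; d2 = 1.2761118783
phi(d1) = 0.1547753630; exp(-qT) = 0.9990004998; exp(-rT) = 0.9960079893
N(-d2) = 0.1009579866
Rho = -K*T*exp(-rT)*N(-d2) = -93.2900 * 0.2500 * 0.9960079893 * 0.1009579866 = -2.345193

Answer: Rho = -2.345193


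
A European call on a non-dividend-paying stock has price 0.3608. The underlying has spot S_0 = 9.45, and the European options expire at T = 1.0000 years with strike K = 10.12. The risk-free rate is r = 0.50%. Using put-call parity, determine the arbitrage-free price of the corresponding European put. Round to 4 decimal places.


Put-call parity: C - P = S_0 * exp(-qT) - K * exp(-rT).
S_0 * exp(-qT) = 9.4500 * 1.00000000 = 9.45000000
K * exp(-rT) = 10.1200 * 0.99501248 = 10.06952629
P = C - S*exp(-qT) + K*exp(-rT)
P = 0.3608 - 9.45000000 + 10.06952629 = 0.9803

Answer: Put price = 0.9803


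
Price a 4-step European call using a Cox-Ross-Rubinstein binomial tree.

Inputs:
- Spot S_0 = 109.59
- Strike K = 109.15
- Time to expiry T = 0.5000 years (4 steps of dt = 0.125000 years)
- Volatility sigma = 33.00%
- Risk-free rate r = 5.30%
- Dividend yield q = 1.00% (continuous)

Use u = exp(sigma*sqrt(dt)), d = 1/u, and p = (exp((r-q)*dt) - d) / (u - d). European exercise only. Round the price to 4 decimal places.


dt = T/N = 0.125000
u = exp(sigma*sqrt(dt)) = 1.123751; d = 1/u = 0.889876
p = (exp((r-q)*dt) - d) / (u - d) = 0.493909
Discount per step: exp(-r*dt) = 0.993397
Stock lattice S(k, i) with i counting down-moves:
  k=0: S(0,0) = 109.5900
  k=1: S(1,0) = 123.1519; S(1,1) = 97.5216
  k=2: S(2,0) = 138.3922; S(2,1) = 109.5900; S(2,2) = 86.7821
  k=3: S(3,0) = 155.5184; S(3,1) = 123.1519; S(3,2) = 97.5216; S(3,3) = 77.2254
  k=4: S(4,0) = 174.7640; S(4,1) = 138.3922; S(4,2) = 109.5900; S(4,3) = 86.7821; S(4,4) = 68.7211
Terminal payoffs V(N, i) = max(S_T - K, 0):
  V(4,0) = 65.614020; V(4,1) = 29.242156; V(4,2) = 0.440000; V(4,3) = 0.000000; V(4,4) = 0.000000
Backward induction: V(k, i) = exp(-r*dt) * [p * V(k+1, i) + (1-p) * V(k+1, i+1)].
  V(3,0) = exp(-r*dt) * [p*65.614020 + (1-p)*29.242156] = 46.894842
  V(3,1) = exp(-r*dt) * [p*29.242156 + (1-p)*0.440000] = 14.568809
  V(3,2) = exp(-r*dt) * [p*0.440000 + (1-p)*0.000000] = 0.215885
  V(3,3) = exp(-r*dt) * [p*0.000000 + (1-p)*0.000000] = 0.000000
  V(2,0) = exp(-r*dt) * [p*46.894842 + (1-p)*14.568809] = 30.333306
  V(2,1) = exp(-r*dt) * [p*14.568809 + (1-p)*0.215885] = 7.256690
  V(2,2) = exp(-r*dt) * [p*0.215885 + (1-p)*0.000000] = 0.105924
  V(1,0) = exp(-r*dt) * [p*30.333306 + (1-p)*7.256690] = 18.531264
  V(1,1) = exp(-r*dt) * [p*7.256690 + (1-p)*0.105924] = 3.613732
  V(0,0) = exp(-r*dt) * [p*18.531264 + (1-p)*3.613732] = 10.909124

Answer: Price = V(0,0) = 10.9091


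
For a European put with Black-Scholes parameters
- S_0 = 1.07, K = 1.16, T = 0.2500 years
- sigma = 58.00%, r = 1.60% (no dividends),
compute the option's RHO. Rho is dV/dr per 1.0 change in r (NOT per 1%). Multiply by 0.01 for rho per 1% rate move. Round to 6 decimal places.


d1 = -0.1196943333; d2 = -0.4096943333
phi(d1) = 0.3960947218; exp(-qT) = 1.0000000000; exp(-rT) = 0.9960079893
N(-d2) = 0.6589849062
Rho = -K*T*exp(-rT)*N(-d2) = -1.1600 * 0.2500 * 0.9960079893 * 0.6589849062 = -0.190343

Answer: Rho = -0.190343


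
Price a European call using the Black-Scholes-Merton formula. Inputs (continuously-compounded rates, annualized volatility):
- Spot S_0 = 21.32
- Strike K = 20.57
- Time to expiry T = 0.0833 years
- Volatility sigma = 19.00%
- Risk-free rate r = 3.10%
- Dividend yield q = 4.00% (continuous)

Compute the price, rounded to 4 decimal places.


d1 = (ln(S/K) + (r - q + 0.5*sigma^2) * T) / (sigma * sqrt(T)) = 0.66680448
d2 = d1 - sigma * sqrt(T) = 0.61196718
exp(-rT) = 0.99742103; exp(-qT) = 0.99667354
C = S_0 * exp(-qT) * N(d1) - K * exp(-rT) * N(d2)
N(d1) = 0.74755149; N(d2) = 0.72972026
C = 21.3200 * 0.99667354 * 0.74755149 - 20.5700 * 0.99742103 * 0.72972026 = 0.9131

Answer: Price = 0.9131


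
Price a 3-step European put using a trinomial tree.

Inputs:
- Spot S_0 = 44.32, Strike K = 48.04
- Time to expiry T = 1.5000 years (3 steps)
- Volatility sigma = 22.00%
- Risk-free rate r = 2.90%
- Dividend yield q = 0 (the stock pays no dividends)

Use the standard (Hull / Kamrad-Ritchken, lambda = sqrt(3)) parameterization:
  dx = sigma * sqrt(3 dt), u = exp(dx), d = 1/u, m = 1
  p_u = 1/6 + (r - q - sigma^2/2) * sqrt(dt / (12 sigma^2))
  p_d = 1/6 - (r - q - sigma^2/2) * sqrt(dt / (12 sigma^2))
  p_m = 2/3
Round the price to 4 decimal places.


Answer: Price = V(0,0) = 5.8057

Derivation:
dt = T/N = 0.500000; dx = sigma*sqrt(3*dt) = 0.269444
u = exp(dx) = 1.309236; d = 1/u = 0.763804
p_u = 0.171120, p_m = 0.666667, p_d = 0.162213
Discount per step: exp(-r*dt) = 0.985605
Stock lattice S(k, j) with j the centered position index:
  k=0: S(0,+0) = 44.3200
  k=1: S(1,-1) = 33.8518; S(1,+0) = 44.3200; S(1,+1) = 58.0253
  k=2: S(2,-2) = 25.8561; S(2,-1) = 33.8518; S(2,+0) = 44.3200; S(2,+1) = 58.0253; S(2,+2) = 75.9689
  k=3: S(3,-3) = 19.7490; S(3,-2) = 25.8561; S(3,-1) = 33.8518; S(3,+0) = 44.3200; S(3,+1) = 58.0253; S(3,+2) = 75.9689; S(3,+3) = 99.4612
Terminal payoffs V(N, j) = max(K - S_T, 0):
  V(3,-3) = 28.290969; V(3,-2) = 22.183855; V(3,-1) = 14.188200; V(3,+0) = 3.720000; V(3,+1) = 0.000000; V(3,+2) = 0.000000; V(3,+3) = 0.000000
Backward induction: V(k, j) = exp(-r*dt) * [p_u * V(k+1, j+1) + p_m * V(k+1, j) + p_d * V(k+1, j-1)]
  V(2,-2) = exp(-r*dt) * [p_u*14.188200 + p_m*22.183855 + p_d*28.290969] = 21.492380
  V(2,-1) = exp(-r*dt) * [p_u*3.720000 + p_m*14.188200 + p_d*22.183855] = 13.496750
  V(2,+0) = exp(-r*dt) * [p_u*0.000000 + p_m*3.720000 + p_d*14.188200] = 4.712680
  V(2,+1) = exp(-r*dt) * [p_u*0.000000 + p_m*0.000000 + p_d*3.720000] = 0.594746
  V(2,+2) = exp(-r*dt) * [p_u*0.000000 + p_m*0.000000 + p_d*0.000000] = 0.000000
  V(1,-1) = exp(-r*dt) * [p_u*4.712680 + p_m*13.496750 + p_d*21.492380] = 13.099289
  V(1,+0) = exp(-r*dt) * [p_u*0.594746 + p_m*4.712680 + p_d*13.496750] = 5.354700
  V(1,+1) = exp(-r*dt) * [p_u*0.000000 + p_m*0.594746 + p_d*4.712680] = 1.144243
  V(0,+0) = exp(-r*dt) * [p_u*1.144243 + p_m*5.354700 + p_d*13.099289] = 5.805683


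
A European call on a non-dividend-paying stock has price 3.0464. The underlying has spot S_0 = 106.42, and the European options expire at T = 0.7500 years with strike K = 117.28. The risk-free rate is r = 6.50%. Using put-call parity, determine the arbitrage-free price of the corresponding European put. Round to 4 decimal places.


Answer: Put price = 8.3261

Derivation:
Put-call parity: C - P = S_0 * exp(-qT) - K * exp(-rT).
S_0 * exp(-qT) = 106.4200 * 1.00000000 = 106.42000000
K * exp(-rT) = 117.2800 * 0.95241920 = 111.69972433
P = C - S*exp(-qT) + K*exp(-rT)
P = 3.0464 - 106.42000000 + 111.69972433 = 8.3261


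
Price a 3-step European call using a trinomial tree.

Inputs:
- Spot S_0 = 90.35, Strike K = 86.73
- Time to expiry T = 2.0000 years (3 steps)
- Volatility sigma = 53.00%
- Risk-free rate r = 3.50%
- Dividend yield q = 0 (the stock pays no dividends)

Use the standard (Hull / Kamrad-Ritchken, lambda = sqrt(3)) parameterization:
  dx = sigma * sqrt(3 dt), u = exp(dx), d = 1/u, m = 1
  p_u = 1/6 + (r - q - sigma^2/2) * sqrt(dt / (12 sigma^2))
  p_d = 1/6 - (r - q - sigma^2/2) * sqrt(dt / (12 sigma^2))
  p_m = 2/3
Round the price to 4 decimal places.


dt = T/N = 0.666667; dx = sigma*sqrt(3*dt) = 0.749533
u = exp(dx) = 2.116012; d = 1/u = 0.472587
p_u = 0.119771, p_m = 0.666667, p_d = 0.213563
Discount per step: exp(-r*dt) = 0.976937
Stock lattice S(k, j) with j the centered position index:
  k=0: S(0,+0) = 90.3500
  k=1: S(1,-1) = 42.6982; S(1,+0) = 90.3500; S(1,+1) = 191.1817
  k=2: S(2,-2) = 20.1786; S(2,-1) = 42.6982; S(2,+0) = 90.3500; S(2,+1) = 191.1817; S(2,+2) = 404.5427
  k=3: S(3,-3) = 9.5362; S(3,-2) = 20.1786; S(3,-1) = 42.6982; S(3,+0) = 90.3500; S(3,+1) = 191.1817; S(3,+2) = 404.5427; S(3,+3) = 856.0173
Terminal payoffs V(N, j) = max(S_T - K, 0):
  V(3,-3) = 0.000000; V(3,-2) = 0.000000; V(3,-1) = 0.000000; V(3,+0) = 3.620000; V(3,+1) = 104.451685; V(3,+2) = 317.812740; V(3,+3) = 769.287296
Backward induction: V(k, j) = exp(-r*dt) * [p_u * V(k+1, j+1) + p_m * V(k+1, j) + p_d * V(k+1, j-1)]
  V(2,-2) = exp(-r*dt) * [p_u*0.000000 + p_m*0.000000 + p_d*0.000000] = 0.000000
  V(2,-1) = exp(-r*dt) * [p_u*3.620000 + p_m*0.000000 + p_d*0.000000] = 0.423571
  V(2,+0) = exp(-r*dt) * [p_u*104.451685 + p_m*3.620000 + p_d*0.000000] = 14.579410
  V(2,+1) = exp(-r*dt) * [p_u*317.812740 + p_m*104.451685 + p_d*3.620000] = 105.970524
  V(2,+2) = exp(-r*dt) * [p_u*769.287296 + p_m*317.812740 + p_d*104.451685] = 318.794294
  V(1,-1) = exp(-r*dt) * [p_u*14.579410 + p_m*0.423571 + p_d*0.000000] = 1.981783
  V(1,+0) = exp(-r*dt) * [p_u*105.970524 + p_m*14.579410 + p_d*0.423571] = 21.983267
  V(1,+1) = exp(-r*dt) * [p_u*318.794294 + p_m*105.970524 + p_d*14.579410] = 109.361120
  V(0,+0) = exp(-r*dt) * [p_u*109.361120 + p_m*21.983267 + p_d*1.981783] = 27.527163

Answer: Price = V(0,0) = 27.5272


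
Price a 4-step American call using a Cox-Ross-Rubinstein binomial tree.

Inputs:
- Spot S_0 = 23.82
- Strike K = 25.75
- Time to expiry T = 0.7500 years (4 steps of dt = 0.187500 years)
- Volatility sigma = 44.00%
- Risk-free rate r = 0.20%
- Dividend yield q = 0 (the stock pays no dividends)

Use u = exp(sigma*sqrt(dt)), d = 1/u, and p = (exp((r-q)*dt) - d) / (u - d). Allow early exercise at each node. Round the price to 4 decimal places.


dt = T/N = 0.187500
u = exp(sigma*sqrt(dt)) = 1.209885; d = 1/u = 0.826525
p = (exp((r-q)*dt) - d) / (u - d) = 0.453491
Discount per step: exp(-r*dt) = 0.999625
Stock lattice S(k, i) with i counting down-moves:
  k=0: S(0,0) = 23.8200
  k=1: S(1,0) = 28.8195; S(1,1) = 19.6878
  k=2: S(2,0) = 34.8683; S(2,1) = 23.8200; S(2,2) = 16.2725
  k=3: S(3,0) = 42.1866; S(3,1) = 28.8195; S(3,2) = 19.6878; S(3,3) = 13.4496
  k=4: S(4,0) = 51.0409; S(4,1) = 34.8683; S(4,2) = 23.8200; S(4,3) = 16.2725; S(4,4) = 11.1164
Terminal payoffs V(N, i) = max(S_T - K, 0):
  V(4,0) = 25.290933; V(4,1) = 9.118252; V(4,2) = 0.000000; V(4,3) = 0.000000; V(4,4) = 0.000000
Backward induction: V(k, i) = exp(-r*dt) * [p * V(k+1, i) + (1-p) * V(k+1, i+1)]; then take max(V_cont, immediate exercise) for American.
  V(3,0) = exp(-r*dt) * [p*25.290933 + (1-p)*9.118252] = 16.446242; exercise = 16.436587; V(3,0) = max -> 16.446242
  V(3,1) = exp(-r*dt) * [p*9.118252 + (1-p)*0.000000] = 4.133491; exercise = 3.069469; V(3,1) = max -> 4.133491
  V(3,2) = exp(-r*dt) * [p*0.000000 + (1-p)*0.000000] = 0.000000; exercise = 0.000000; V(3,2) = max -> 0.000000
  V(3,3) = exp(-r*dt) * [p*0.000000 + (1-p)*0.000000] = 0.000000; exercise = 0.000000; V(3,3) = max -> 0.000000
  V(2,0) = exp(-r*dt) * [p*16.446242 + (1-p)*4.133491] = 9.713564; exercise = 9.118252; V(2,0) = max -> 9.713564
  V(2,1) = exp(-r*dt) * [p*4.133491 + (1-p)*0.000000] = 1.873796; exercise = 0.000000; V(2,1) = max -> 1.873796
  V(2,2) = exp(-r*dt) * [p*0.000000 + (1-p)*0.000000] = 0.000000; exercise = 0.000000; V(2,2) = max -> 0.000000
  V(1,0) = exp(-r*dt) * [p*9.713564 + (1-p)*1.873796] = 5.427021; exercise = 3.069469; V(1,0) = max -> 5.427021
  V(1,1) = exp(-r*dt) * [p*1.873796 + (1-p)*0.000000] = 0.849430; exercise = 0.000000; V(1,1) = max -> 0.849430
  V(0,0) = exp(-r*dt) * [p*5.427021 + (1-p)*0.849430] = 2.924228; exercise = 0.000000; V(0,0) = max -> 2.924228

Answer: Price = V(0,0) = 2.9242


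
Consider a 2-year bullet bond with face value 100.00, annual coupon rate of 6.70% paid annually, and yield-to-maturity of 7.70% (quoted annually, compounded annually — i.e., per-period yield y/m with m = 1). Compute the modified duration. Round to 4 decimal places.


Answer: Modified duration = 1.7982

Derivation:
Coupon per period c = face * coupon_rate / m = 6.700000
Periods per year m = 1; per-period yield y/m = 0.077000
Number of cashflows N = 2
Cashflows (t years, CF_t, discount factor 1/(1+y/m)^(m*t), PV):
  t = 1.0000: CF_t = 6.700000, DF = 0.928505, PV = 6.220984
  t = 2.0000: CF_t = 106.700000, DF = 0.862122, PV = 91.988389
Price P = sum_t PV_t = 98.209373
First compute Macaulay numerator sum_t t * PV_t:
  t * PV_t at t = 1.0000: 6.220984
  t * PV_t at t = 2.0000: 183.976778
Macaulay duration D = 190.197762 / 98.209373 = 1.936656
Modified duration = D / (1 + y/m) = 1.936656 / (1 + 0.077000) = 1.798195


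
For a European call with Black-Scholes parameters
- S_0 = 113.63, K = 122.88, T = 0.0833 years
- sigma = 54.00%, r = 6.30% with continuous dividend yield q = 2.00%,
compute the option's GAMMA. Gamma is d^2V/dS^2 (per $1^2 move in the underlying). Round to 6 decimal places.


d1 = -0.4012339572; d2 = -0.5570873498
phi(d1) = 0.3680881331; exp(-qT) = 0.9983353870; exp(-rT) = 0.9947658462
Gamma = exp(-qT) * phi(d1) / (S * sigma * sqrt(T)) = 0.9983353870 * 0.3680881331 / (113.6300 * 0.5400 * 0.2886173938) = 0.020750

Answer: Gamma = 0.020750


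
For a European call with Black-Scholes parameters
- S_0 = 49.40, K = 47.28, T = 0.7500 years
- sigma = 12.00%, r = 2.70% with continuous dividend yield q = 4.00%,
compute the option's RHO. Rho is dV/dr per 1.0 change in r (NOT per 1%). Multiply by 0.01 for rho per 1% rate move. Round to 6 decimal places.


Answer: Rho = 21.156603

Derivation:
d1 = 0.3802145114; d2 = 0.2762914630
phi(d1) = 0.3711236177; exp(-qT) = 0.9704455335; exp(-rT) = 0.9799536543
N(d2) = 0.6088378938
Rho = K*T*exp(-rT)*N(d2) = 47.2800 * 0.7500 * 0.9799536543 * 0.6088378938 = 21.156603


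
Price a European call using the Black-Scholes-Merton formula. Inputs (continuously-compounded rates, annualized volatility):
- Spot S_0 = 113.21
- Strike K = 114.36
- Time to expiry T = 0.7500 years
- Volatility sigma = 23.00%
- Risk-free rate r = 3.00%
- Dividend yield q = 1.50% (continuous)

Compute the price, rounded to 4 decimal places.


Answer: Price = 8.9398

Derivation:
d1 = (ln(S/K) + (r - q + 0.5*sigma^2) * T) / (sigma * sqrt(T)) = 0.10533195
d2 = d1 - sigma * sqrt(T) = -0.09385389
exp(-rT) = 0.97775124; exp(-qT) = 0.98881304
C = S_0 * exp(-qT) * N(d1) - K * exp(-rT) * N(d2)
N(d1) = 0.54194380; N(d2) = 0.46261261
C = 113.2100 * 0.98881304 * 0.54194380 - 114.3600 * 0.97775124 * 0.46261261 = 8.9398


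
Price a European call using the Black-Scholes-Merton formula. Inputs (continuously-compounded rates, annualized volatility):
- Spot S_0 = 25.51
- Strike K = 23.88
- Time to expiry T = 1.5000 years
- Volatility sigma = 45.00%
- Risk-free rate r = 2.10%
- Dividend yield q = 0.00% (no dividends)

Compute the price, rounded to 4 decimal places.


Answer: Price = 6.5470

Derivation:
d1 = (ln(S/K) + (r - q + 0.5*sigma^2) * T) / (sigma * sqrt(T)) = 0.45252825
d2 = d1 - sigma * sqrt(T) = -0.09860694
exp(-rT) = 0.96899096; exp(-qT) = 1.00000000
C = S_0 * exp(-qT) * N(d1) - K * exp(-rT) * N(d2)
N(d1) = 0.67455576; N(d2) = 0.46072518
C = 25.5100 * 1.00000000 * 0.67455576 - 23.8800 * 0.96899096 * 0.46072518 = 6.5470


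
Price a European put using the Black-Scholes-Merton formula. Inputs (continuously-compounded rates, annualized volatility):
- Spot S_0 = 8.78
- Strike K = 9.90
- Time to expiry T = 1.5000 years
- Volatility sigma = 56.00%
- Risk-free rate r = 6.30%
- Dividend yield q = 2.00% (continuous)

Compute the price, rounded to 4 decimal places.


Answer: Price = 2.6026

Derivation:
d1 = (ln(S/K) + (r - q + 0.5*sigma^2) * T) / (sigma * sqrt(T)) = 0.26192285
d2 = d1 - sigma * sqrt(T) = -0.42393428
exp(-rT) = 0.90982773; exp(-qT) = 0.97044553
P = K * exp(-rT) * N(-d2) - S_0 * exp(-qT) * N(-d1)
N(-d1) = 0.39669046; N(-d2) = 0.66419313
P = 9.9000 * 0.90982773 * 0.66419313 - 8.7800 * 0.97044553 * 0.39669046 = 2.6026


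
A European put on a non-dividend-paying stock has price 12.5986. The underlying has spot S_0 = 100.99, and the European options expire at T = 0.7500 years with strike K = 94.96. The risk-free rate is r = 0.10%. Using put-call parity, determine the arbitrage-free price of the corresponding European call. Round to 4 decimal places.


Answer: Call price = 18.6998

Derivation:
Put-call parity: C - P = S_0 * exp(-qT) - K * exp(-rT).
S_0 * exp(-qT) = 100.9900 * 1.00000000 = 100.99000000
K * exp(-rT) = 94.9600 * 0.99925028 = 94.88880670
C = P + S*exp(-qT) - K*exp(-rT)
C = 12.5986 + 100.99000000 - 94.88880670 = 18.6998


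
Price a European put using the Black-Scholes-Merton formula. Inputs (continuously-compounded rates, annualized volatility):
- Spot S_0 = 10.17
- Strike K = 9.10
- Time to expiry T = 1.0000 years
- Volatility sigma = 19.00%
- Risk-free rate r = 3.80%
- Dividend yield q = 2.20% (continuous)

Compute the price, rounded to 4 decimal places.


d1 = (ln(S/K) + (r - q + 0.5*sigma^2) * T) / (sigma * sqrt(T)) = 0.76430419
d2 = d1 - sigma * sqrt(T) = 0.57430419
exp(-rT) = 0.96271294; exp(-qT) = 0.97824024
P = K * exp(-rT) * N(-d2) - S_0 * exp(-qT) * N(-d1)
N(-d1) = 0.22234299; N(-d2) = 0.28288099
P = 9.1000 * 0.96271294 * 0.28288099 - 10.1700 * 0.97824024 * 0.22234299 = 0.2662

Answer: Price = 0.2662


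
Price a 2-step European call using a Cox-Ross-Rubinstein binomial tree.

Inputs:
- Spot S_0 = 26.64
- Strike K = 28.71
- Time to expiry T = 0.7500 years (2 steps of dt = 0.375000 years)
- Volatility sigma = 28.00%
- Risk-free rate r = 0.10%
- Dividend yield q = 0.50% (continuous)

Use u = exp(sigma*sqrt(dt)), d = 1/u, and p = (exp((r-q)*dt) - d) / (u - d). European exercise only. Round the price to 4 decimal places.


Answer: Price = V(0,0) = 1.8093

Derivation:
dt = T/N = 0.375000
u = exp(sigma*sqrt(dt)) = 1.187042; d = 1/u = 0.842430
p = (exp((r-q)*dt) - d) / (u - d) = 0.452889
Discount per step: exp(-r*dt) = 0.999625
Stock lattice S(k, i) with i counting down-moves:
  k=0: S(0,0) = 26.6400
  k=1: S(1,0) = 31.6228; S(1,1) = 22.4423
  k=2: S(2,0) = 37.5376; S(2,1) = 26.6400; S(2,2) = 18.9061
Terminal payoffs V(N, i) = max(S_T - K, 0):
  V(2,0) = 8.827574; V(2,1) = 0.000000; V(2,2) = 0.000000
Backward induction: V(k, i) = exp(-r*dt) * [p * V(k+1, i) + (1-p) * V(k+1, i+1)].
  V(1,0) = exp(-r*dt) * [p*8.827574 + (1-p)*0.000000] = 3.996414
  V(1,1) = exp(-r*dt) * [p*0.000000 + (1-p)*0.000000] = 0.000000
  V(0,0) = exp(-r*dt) * [p*3.996414 + (1-p)*0.000000] = 1.809254


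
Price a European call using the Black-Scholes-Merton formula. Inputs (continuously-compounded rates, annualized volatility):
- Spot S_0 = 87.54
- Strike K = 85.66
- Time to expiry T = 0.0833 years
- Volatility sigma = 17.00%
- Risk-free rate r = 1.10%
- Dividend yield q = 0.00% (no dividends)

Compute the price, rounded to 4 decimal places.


Answer: Price = 2.8504

Derivation:
d1 = (ln(S/K) + (r - q + 0.5*sigma^2) * T) / (sigma * sqrt(T)) = 0.48567952
d2 = d1 - sigma * sqrt(T) = 0.43661456
exp(-rT) = 0.99908412; exp(-qT) = 1.00000000
C = S_0 * exp(-qT) * N(d1) - K * exp(-rT) * N(d2)
N(d1) = 0.68640280; N(d2) = 0.66880455
C = 87.5400 * 1.00000000 * 0.68640280 - 85.6600 * 0.99908412 * 0.66880455 = 2.8504


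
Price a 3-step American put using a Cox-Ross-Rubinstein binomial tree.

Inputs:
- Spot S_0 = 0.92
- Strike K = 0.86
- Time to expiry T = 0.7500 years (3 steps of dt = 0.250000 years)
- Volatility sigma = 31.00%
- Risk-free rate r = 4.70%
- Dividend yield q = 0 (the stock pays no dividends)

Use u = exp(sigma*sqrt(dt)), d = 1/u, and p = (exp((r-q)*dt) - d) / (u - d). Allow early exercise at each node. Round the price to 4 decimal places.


Answer: Price = V(0,0) = 0.0628

Derivation:
dt = T/N = 0.250000
u = exp(sigma*sqrt(dt)) = 1.167658; d = 1/u = 0.856415
p = (exp((r-q)*dt) - d) / (u - d) = 0.499302
Discount per step: exp(-r*dt) = 0.988319
Stock lattice S(k, i) with i counting down-moves:
  k=0: S(0,0) = 0.9200
  k=1: S(1,0) = 1.0742; S(1,1) = 0.7879
  k=2: S(2,0) = 1.2544; S(2,1) = 0.9200; S(2,2) = 0.6748
  k=3: S(3,0) = 1.4647; S(3,1) = 1.0742; S(3,2) = 0.7879; S(3,3) = 0.5779
Terminal payoffs V(N, i) = max(K - S_T, 0):
  V(3,0) = 0.000000; V(3,1) = 0.000000; V(3,2) = 0.072098; V(3,3) = 0.282116
Backward induction: V(k, i) = exp(-r*dt) * [p * V(k+1, i) + (1-p) * V(k+1, i+1)]; then take max(V_cont, immediate exercise) for American.
  V(2,0) = exp(-r*dt) * [p*0.000000 + (1-p)*0.000000] = 0.000000; exercise = 0.000000; V(2,0) = max -> 0.000000
  V(2,1) = exp(-r*dt) * [p*0.000000 + (1-p)*0.072098] = 0.035678; exercise = 0.000000; V(2,1) = max -> 0.035678
  V(2,2) = exp(-r*dt) * [p*0.072098 + (1-p)*0.282116] = 0.175183; exercise = 0.185229; V(2,2) = max -> 0.185229
  V(1,0) = exp(-r*dt) * [p*0.000000 + (1-p)*0.035678] = 0.017655; exercise = 0.000000; V(1,0) = max -> 0.017655
  V(1,1) = exp(-r*dt) * [p*0.035678 + (1-p)*0.185229] = 0.109266; exercise = 0.072098; V(1,1) = max -> 0.109266
  V(0,0) = exp(-r*dt) * [p*0.017655 + (1-p)*0.109266] = 0.062783; exercise = 0.000000; V(0,0) = max -> 0.062783


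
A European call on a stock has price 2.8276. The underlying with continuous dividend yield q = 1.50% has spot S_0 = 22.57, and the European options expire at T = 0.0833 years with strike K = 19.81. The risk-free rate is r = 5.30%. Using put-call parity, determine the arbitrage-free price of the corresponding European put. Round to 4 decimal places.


Put-call parity: C - P = S_0 * exp(-qT) - K * exp(-rT).
S_0 * exp(-qT) = 22.5700 * 0.99875128 = 22.54181640
K * exp(-rT) = 19.8100 * 0.99559483 = 19.72273361
P = C - S*exp(-qT) + K*exp(-rT)
P = 2.8276 - 22.54181640 + 19.72273361 = 0.0085

Answer: Put price = 0.0085


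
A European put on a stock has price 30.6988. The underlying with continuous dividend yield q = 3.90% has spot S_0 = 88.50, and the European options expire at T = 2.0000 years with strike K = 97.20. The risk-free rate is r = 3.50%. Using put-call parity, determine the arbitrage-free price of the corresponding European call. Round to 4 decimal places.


Put-call parity: C - P = S_0 * exp(-qT) - K * exp(-rT).
S_0 * exp(-qT) = 88.5000 * 0.92496443 = 81.85935175
K * exp(-rT) = 97.2000 * 0.93239382 = 90.62867929
C = P + S*exp(-qT) - K*exp(-rT)
C = 30.6988 + 81.85935175 - 90.62867929 = 21.9295

Answer: Call price = 21.9295


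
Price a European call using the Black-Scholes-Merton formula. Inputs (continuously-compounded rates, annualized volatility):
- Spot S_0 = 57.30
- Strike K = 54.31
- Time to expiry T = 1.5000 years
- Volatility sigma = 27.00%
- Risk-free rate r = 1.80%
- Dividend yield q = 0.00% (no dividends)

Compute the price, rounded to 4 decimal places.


d1 = (ln(S/K) + (r - q + 0.5*sigma^2) * T) / (sigma * sqrt(T)) = 0.40905648
d2 = d1 - sigma * sqrt(T) = 0.07837536
exp(-rT) = 0.97336124; exp(-qT) = 1.00000000
C = S_0 * exp(-qT) * N(d1) - K * exp(-rT) * N(d2)
N(d1) = 0.65875089; N(d2) = 0.53123526
C = 57.3000 * 1.00000000 * 0.65875089 - 54.3100 * 0.97336124 * 0.53123526 = 9.6636

Answer: Price = 9.6636


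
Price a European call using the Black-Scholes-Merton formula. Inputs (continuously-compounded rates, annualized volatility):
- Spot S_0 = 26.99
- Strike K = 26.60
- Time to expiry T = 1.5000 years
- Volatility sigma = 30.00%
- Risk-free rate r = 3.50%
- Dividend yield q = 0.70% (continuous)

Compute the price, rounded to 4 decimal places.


d1 = (ln(S/K) + (r - q + 0.5*sigma^2) * T) / (sigma * sqrt(T)) = 0.33763552
d2 = d1 - sigma * sqrt(T) = -0.02978794
exp(-rT) = 0.94885432; exp(-qT) = 0.98955493
C = S_0 * exp(-qT) * N(d1) - K * exp(-rT) * N(d2)
N(d1) = 0.63218106; N(d2) = 0.48811809
C = 26.9900 * 0.98955493 * 0.63218106 - 26.6000 * 0.94885432 * 0.48811809 = 4.5645

Answer: Price = 4.5645


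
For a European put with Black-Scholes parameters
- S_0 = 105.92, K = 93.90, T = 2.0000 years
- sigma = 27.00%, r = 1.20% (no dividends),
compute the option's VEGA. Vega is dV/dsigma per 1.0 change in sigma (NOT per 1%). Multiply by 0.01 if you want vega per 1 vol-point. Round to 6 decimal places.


d1 = 0.5692306645; d2 = 0.1873930026
phi(d1) = 0.3392729586; exp(-qT) = 1.0000000000; exp(-rT) = 0.9762857098
Vega = S * exp(-qT) * phi(d1) * sqrt(T) = 105.9200 * 1.0000000000 * 0.3392729586 * 1.4142135624 = 50.820884

Answer: Vega = 50.820884


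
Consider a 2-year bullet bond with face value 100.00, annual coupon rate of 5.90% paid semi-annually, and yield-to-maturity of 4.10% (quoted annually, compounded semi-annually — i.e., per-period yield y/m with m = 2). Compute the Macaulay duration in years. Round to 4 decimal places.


Coupon per period c = face * coupon_rate / m = 2.950000
Periods per year m = 2; per-period yield y/m = 0.020500
Number of cashflows N = 4
Cashflows (t years, CF_t, discount factor 1/(1+y/m)^(m*t), PV):
  t = 0.5000: CF_t = 2.950000, DF = 0.979912, PV = 2.890740
  t = 1.0000: CF_t = 2.950000, DF = 0.960227, PV = 2.832670
  t = 1.5000: CF_t = 2.950000, DF = 0.940938, PV = 2.775767
  t = 2.0000: CF_t = 102.950000, DF = 0.922036, PV = 94.923625
Price P = sum_t PV_t = 103.422802
Macaulay numerator sum_t t * PV_t:
  t * PV_t at t = 0.5000: 1.445370
  t * PV_t at t = 1.0000: 2.832670
  t * PV_t at t = 1.5000: 4.163650
  t * PV_t at t = 2.0000: 189.847250
Macaulay duration D = (sum_t t * PV_t) / P = 198.288940 / 103.422802 = 1.917265

Answer: Macaulay duration = 1.9173 years


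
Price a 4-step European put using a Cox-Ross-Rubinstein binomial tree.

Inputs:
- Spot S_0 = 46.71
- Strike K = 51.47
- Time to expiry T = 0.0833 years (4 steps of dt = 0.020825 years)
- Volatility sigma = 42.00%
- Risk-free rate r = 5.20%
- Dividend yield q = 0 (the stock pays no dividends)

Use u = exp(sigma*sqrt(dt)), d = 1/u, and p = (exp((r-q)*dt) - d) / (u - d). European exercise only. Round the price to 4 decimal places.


dt = T/N = 0.020825
u = exp(sigma*sqrt(dt)) = 1.062484; d = 1/u = 0.941191
p = (exp((r-q)*dt) - d) / (u - d) = 0.493785
Discount per step: exp(-r*dt) = 0.998918
Stock lattice S(k, i) with i counting down-moves:
  k=0: S(0,0) = 46.7100
  k=1: S(1,0) = 49.6286; S(1,1) = 43.9630
  k=2: S(2,0) = 52.7296; S(2,1) = 46.7100; S(2,2) = 41.3776
  k=3: S(3,0) = 56.0244; S(3,1) = 49.6286; S(3,2) = 43.9630; S(3,3) = 38.9442
  k=4: S(4,0) = 59.5250; S(4,1) = 52.7296; S(4,2) = 46.7100; S(4,3) = 41.3776; S(4,4) = 36.6539
Terminal payoffs V(N, i) = max(K - S_T, 0):
  V(4,0) = 0.000000; V(4,1) = 0.000000; V(4,2) = 4.760000; V(4,3) = 10.092429; V(4,4) = 14.816106
Backward induction: V(k, i) = exp(-r*dt) * [p * V(k+1, i) + (1-p) * V(k+1, i+1)].
  V(3,0) = exp(-r*dt) * [p*0.000000 + (1-p)*0.000000] = 0.000000
  V(3,1) = exp(-r*dt) * [p*0.000000 + (1-p)*4.760000] = 2.406976
  V(3,2) = exp(-r*dt) * [p*4.760000 + (1-p)*10.092429] = 7.451282
  V(3,3) = exp(-r*dt) * [p*10.092429 + (1-p)*14.816106] = 12.470114
  V(2,0) = exp(-r*dt) * [p*0.000000 + (1-p)*2.406976] = 1.217128
  V(2,1) = exp(-r*dt) * [p*2.406976 + (1-p)*7.451282] = 4.955111
  V(2,2) = exp(-r*dt) * [p*7.451282 + (1-p)*12.470114] = 9.981076
  V(1,0) = exp(-r*dt) * [p*1.217128 + (1-p)*4.955111] = 3.105986
  V(1,1) = exp(-r*dt) * [p*4.955111 + (1-p)*9.981076] = 7.491213
  V(0,0) = exp(-r*dt) * [p*3.105986 + (1-p)*7.491213] = 5.320089

Answer: Price = V(0,0) = 5.3201


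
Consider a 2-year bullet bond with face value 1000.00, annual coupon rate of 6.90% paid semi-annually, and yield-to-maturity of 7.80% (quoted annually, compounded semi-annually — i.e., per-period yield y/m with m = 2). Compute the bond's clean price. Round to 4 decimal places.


Answer: Price = 983.6269

Derivation:
Coupon per period c = face * coupon_rate / m = 34.500000
Periods per year m = 2; per-period yield y/m = 0.039000
Number of cashflows N = 4
Cashflows (t years, CF_t, discount factor 1/(1+y/m)^(m*t), PV):
  t = 0.5000: CF_t = 34.500000, DF = 0.962464, PV = 33.205005
  t = 1.0000: CF_t = 34.500000, DF = 0.926337, PV = 31.958619
  t = 1.5000: CF_t = 34.500000, DF = 0.891566, PV = 30.759017
  t = 2.0000: CF_t = 1034.500000, DF = 0.858100, PV = 887.704262
Price P = sum_t PV_t = 983.626902


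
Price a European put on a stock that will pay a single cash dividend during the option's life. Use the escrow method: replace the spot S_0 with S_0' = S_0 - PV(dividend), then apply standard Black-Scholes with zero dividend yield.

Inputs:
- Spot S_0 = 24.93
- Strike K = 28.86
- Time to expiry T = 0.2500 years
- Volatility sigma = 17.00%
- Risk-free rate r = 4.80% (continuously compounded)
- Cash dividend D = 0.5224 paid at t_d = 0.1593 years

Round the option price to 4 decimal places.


PV(D) = D * exp(-r * t_d) = 0.5224 * 0.99238276 = 0.51842075
S_0' = S_0 - PV(D) = 24.9300 - 0.51842075 = 24.41157925
d1 = (ln(S_0'/K) + (r + sigma^2/2)*T) / (sigma*sqrt(T)) = -1.78572323
d2 = d1 - sigma*sqrt(T) = -1.87072323
exp(-rT) = 0.98807171
N(-d1) = 0.96292796; N(-d2) = 0.96930827
P = K * exp(-rT) * N(-d2) - S_0' * N(-d1) = 28.8600 * 0.98807171 * 0.96930827 - 24.41157925 * 0.96292796 = 4.1340

Answer: Price = 4.1340


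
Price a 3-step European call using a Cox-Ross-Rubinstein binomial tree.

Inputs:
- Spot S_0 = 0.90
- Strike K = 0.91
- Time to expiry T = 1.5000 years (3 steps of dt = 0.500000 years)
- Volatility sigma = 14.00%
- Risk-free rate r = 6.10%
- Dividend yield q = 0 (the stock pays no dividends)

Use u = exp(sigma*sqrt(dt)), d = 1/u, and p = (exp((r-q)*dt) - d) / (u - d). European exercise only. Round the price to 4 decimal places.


Answer: Price = V(0,0) = 0.1029

Derivation:
dt = T/N = 0.500000
u = exp(sigma*sqrt(dt)) = 1.104061; d = 1/u = 0.905747
p = (exp((r-q)*dt) - d) / (u - d) = 0.631438
Discount per step: exp(-r*dt) = 0.969960
Stock lattice S(k, i) with i counting down-moves:
  k=0: S(0,0) = 0.9000
  k=1: S(1,0) = 0.9937; S(1,1) = 0.8152
  k=2: S(2,0) = 1.0971; S(2,1) = 0.9000; S(2,2) = 0.7383
  k=3: S(3,0) = 1.2112; S(3,1) = 0.9937; S(3,2) = 0.8152; S(3,3) = 0.6687
Terminal payoffs V(N, i) = max(S_T - K, 0):
  V(3,0) = 0.301215; V(3,1) = 0.083655; V(3,2) = 0.000000; V(3,3) = 0.000000
Backward induction: V(k, i) = exp(-r*dt) * [p * V(k+1, i) + (1-p) * V(k+1, i+1)].
  V(2,0) = exp(-r*dt) * [p*0.301215 + (1-p)*0.083655] = 0.214391
  V(2,1) = exp(-r*dt) * [p*0.083655 + (1-p)*0.000000] = 0.051236
  V(2,2) = exp(-r*dt) * [p*0.000000 + (1-p)*0.000000] = 0.000000
  V(1,0) = exp(-r*dt) * [p*0.214391 + (1-p)*0.051236] = 0.149624
  V(1,1) = exp(-r*dt) * [p*0.051236 + (1-p)*0.000000] = 0.031380
  V(0,0) = exp(-r*dt) * [p*0.149624 + (1-p)*0.031380] = 0.102859


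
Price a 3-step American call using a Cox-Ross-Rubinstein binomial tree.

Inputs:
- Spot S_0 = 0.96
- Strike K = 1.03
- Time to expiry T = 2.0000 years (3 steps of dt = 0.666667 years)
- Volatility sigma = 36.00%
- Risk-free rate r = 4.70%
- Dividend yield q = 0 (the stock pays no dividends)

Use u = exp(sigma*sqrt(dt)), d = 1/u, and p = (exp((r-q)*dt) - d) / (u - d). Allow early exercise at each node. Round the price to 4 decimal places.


dt = T/N = 0.666667
u = exp(sigma*sqrt(dt)) = 1.341702; d = 1/u = 0.745322
p = (exp((r-q)*dt) - d) / (u - d) = 0.480411
Discount per step: exp(-r*dt) = 0.969152
Stock lattice S(k, i) with i counting down-moves:
  k=0: S(0,0) = 0.9600
  k=1: S(1,0) = 1.2880; S(1,1) = 0.7155
  k=2: S(2,0) = 1.7282; S(2,1) = 0.9600; S(2,2) = 0.5333
  k=3: S(3,0) = 2.3187; S(3,1) = 1.2880; S(3,2) = 0.7155; S(3,3) = 0.3975
Terminal payoffs V(N, i) = max(S_T - K, 0):
  V(3,0) = 1.288671; V(3,1) = 0.258034; V(3,2) = 0.000000; V(3,3) = 0.000000
Backward induction: V(k, i) = exp(-r*dt) * [p * V(k+1, i) + (1-p) * V(k+1, i+1)]; then take max(V_cont, immediate exercise) for American.
  V(2,0) = exp(-r*dt) * [p*1.288671 + (1-p)*0.258034] = 0.729930; exercise = 0.698157; V(2,0) = max -> 0.729930
  V(2,1) = exp(-r*dt) * [p*0.258034 + (1-p)*0.000000] = 0.120138; exercise = 0.000000; V(2,1) = max -> 0.120138
  V(2,2) = exp(-r*dt) * [p*0.000000 + (1-p)*0.000000] = 0.000000; exercise = 0.000000; V(2,2) = max -> 0.000000
  V(1,0) = exp(-r*dt) * [p*0.729930 + (1-p)*0.120138] = 0.400346; exercise = 0.258034; V(1,0) = max -> 0.400346
  V(1,1) = exp(-r*dt) * [p*0.120138 + (1-p)*0.000000] = 0.055935; exercise = 0.000000; V(1,1) = max -> 0.055935
  V(0,0) = exp(-r*dt) * [p*0.400346 + (1-p)*0.055935] = 0.214565; exercise = 0.000000; V(0,0) = max -> 0.214565

Answer: Price = V(0,0) = 0.2146
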